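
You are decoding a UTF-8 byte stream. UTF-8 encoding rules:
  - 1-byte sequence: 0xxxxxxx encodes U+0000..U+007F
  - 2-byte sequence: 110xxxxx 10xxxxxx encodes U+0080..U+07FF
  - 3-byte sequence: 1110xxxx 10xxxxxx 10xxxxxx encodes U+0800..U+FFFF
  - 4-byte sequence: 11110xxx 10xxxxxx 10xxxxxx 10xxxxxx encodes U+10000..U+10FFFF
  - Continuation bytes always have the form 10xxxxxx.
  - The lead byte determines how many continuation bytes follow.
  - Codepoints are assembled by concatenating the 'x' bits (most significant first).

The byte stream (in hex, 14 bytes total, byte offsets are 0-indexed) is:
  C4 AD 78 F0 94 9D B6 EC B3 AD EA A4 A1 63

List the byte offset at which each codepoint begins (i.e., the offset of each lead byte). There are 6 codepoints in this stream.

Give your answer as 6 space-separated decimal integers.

Byte[0]=C4: 2-byte lead, need 1 cont bytes. acc=0x4
Byte[1]=AD: continuation. acc=(acc<<6)|0x2D=0x12D
Completed: cp=U+012D (starts at byte 0)
Byte[2]=78: 1-byte ASCII. cp=U+0078
Byte[3]=F0: 4-byte lead, need 3 cont bytes. acc=0x0
Byte[4]=94: continuation. acc=(acc<<6)|0x14=0x14
Byte[5]=9D: continuation. acc=(acc<<6)|0x1D=0x51D
Byte[6]=B6: continuation. acc=(acc<<6)|0x36=0x14776
Completed: cp=U+14776 (starts at byte 3)
Byte[7]=EC: 3-byte lead, need 2 cont bytes. acc=0xC
Byte[8]=B3: continuation. acc=(acc<<6)|0x33=0x333
Byte[9]=AD: continuation. acc=(acc<<6)|0x2D=0xCCED
Completed: cp=U+CCED (starts at byte 7)
Byte[10]=EA: 3-byte lead, need 2 cont bytes. acc=0xA
Byte[11]=A4: continuation. acc=(acc<<6)|0x24=0x2A4
Byte[12]=A1: continuation. acc=(acc<<6)|0x21=0xA921
Completed: cp=U+A921 (starts at byte 10)
Byte[13]=63: 1-byte ASCII. cp=U+0063

Answer: 0 2 3 7 10 13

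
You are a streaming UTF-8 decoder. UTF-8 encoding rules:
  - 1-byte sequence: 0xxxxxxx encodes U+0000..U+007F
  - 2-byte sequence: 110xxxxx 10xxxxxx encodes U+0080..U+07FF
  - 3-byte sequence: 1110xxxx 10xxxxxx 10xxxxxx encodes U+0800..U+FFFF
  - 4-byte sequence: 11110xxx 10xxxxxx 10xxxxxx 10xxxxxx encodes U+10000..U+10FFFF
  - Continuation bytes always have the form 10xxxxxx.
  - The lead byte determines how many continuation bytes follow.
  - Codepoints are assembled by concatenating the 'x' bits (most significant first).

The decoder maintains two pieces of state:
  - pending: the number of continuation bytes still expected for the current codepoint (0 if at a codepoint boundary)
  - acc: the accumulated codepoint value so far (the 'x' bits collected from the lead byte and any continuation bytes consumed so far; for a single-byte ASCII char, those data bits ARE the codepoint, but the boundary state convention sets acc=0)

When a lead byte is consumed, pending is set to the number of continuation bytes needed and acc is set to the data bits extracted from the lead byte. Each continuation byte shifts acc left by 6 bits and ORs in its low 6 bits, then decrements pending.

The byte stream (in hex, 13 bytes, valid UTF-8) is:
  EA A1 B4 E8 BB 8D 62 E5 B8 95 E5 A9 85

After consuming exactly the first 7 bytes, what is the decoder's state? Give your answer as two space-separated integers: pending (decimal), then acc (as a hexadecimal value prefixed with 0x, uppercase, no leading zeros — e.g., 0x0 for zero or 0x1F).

Answer: 0 0x0

Derivation:
Byte[0]=EA: 3-byte lead. pending=2, acc=0xA
Byte[1]=A1: continuation. acc=(acc<<6)|0x21=0x2A1, pending=1
Byte[2]=B4: continuation. acc=(acc<<6)|0x34=0xA874, pending=0
Byte[3]=E8: 3-byte lead. pending=2, acc=0x8
Byte[4]=BB: continuation. acc=(acc<<6)|0x3B=0x23B, pending=1
Byte[5]=8D: continuation. acc=(acc<<6)|0x0D=0x8ECD, pending=0
Byte[6]=62: 1-byte. pending=0, acc=0x0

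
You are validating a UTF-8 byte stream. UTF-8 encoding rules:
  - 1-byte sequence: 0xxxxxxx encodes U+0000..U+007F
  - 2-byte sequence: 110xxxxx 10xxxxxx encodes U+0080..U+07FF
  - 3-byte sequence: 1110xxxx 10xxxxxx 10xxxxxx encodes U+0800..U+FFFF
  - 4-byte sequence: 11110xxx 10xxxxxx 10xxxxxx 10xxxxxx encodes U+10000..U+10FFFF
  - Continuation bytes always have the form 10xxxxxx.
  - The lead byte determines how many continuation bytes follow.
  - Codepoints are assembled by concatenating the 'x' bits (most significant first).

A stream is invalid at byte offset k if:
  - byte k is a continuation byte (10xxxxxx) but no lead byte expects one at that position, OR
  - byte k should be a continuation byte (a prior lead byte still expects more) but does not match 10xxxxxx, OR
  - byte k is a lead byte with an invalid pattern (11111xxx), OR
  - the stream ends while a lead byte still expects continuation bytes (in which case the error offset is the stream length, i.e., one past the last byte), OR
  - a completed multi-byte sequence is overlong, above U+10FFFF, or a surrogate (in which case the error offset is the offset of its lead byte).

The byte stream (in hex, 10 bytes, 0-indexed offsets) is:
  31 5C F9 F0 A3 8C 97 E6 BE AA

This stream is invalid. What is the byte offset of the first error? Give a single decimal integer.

Answer: 2

Derivation:
Byte[0]=31: 1-byte ASCII. cp=U+0031
Byte[1]=5C: 1-byte ASCII. cp=U+005C
Byte[2]=F9: INVALID lead byte (not 0xxx/110x/1110/11110)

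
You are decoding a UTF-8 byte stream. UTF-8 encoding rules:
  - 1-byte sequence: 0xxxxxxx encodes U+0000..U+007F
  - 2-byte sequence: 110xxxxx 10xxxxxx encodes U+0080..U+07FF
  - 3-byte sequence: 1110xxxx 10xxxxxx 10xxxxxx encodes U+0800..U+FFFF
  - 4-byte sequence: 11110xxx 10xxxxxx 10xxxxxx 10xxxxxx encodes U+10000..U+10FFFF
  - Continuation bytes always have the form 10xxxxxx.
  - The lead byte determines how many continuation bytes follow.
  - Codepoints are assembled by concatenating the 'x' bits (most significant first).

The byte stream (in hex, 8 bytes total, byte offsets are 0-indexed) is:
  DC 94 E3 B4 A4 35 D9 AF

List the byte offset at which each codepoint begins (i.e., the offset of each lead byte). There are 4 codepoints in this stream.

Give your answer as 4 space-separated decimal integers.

Byte[0]=DC: 2-byte lead, need 1 cont bytes. acc=0x1C
Byte[1]=94: continuation. acc=(acc<<6)|0x14=0x714
Completed: cp=U+0714 (starts at byte 0)
Byte[2]=E3: 3-byte lead, need 2 cont bytes. acc=0x3
Byte[3]=B4: continuation. acc=(acc<<6)|0x34=0xF4
Byte[4]=A4: continuation. acc=(acc<<6)|0x24=0x3D24
Completed: cp=U+3D24 (starts at byte 2)
Byte[5]=35: 1-byte ASCII. cp=U+0035
Byte[6]=D9: 2-byte lead, need 1 cont bytes. acc=0x19
Byte[7]=AF: continuation. acc=(acc<<6)|0x2F=0x66F
Completed: cp=U+066F (starts at byte 6)

Answer: 0 2 5 6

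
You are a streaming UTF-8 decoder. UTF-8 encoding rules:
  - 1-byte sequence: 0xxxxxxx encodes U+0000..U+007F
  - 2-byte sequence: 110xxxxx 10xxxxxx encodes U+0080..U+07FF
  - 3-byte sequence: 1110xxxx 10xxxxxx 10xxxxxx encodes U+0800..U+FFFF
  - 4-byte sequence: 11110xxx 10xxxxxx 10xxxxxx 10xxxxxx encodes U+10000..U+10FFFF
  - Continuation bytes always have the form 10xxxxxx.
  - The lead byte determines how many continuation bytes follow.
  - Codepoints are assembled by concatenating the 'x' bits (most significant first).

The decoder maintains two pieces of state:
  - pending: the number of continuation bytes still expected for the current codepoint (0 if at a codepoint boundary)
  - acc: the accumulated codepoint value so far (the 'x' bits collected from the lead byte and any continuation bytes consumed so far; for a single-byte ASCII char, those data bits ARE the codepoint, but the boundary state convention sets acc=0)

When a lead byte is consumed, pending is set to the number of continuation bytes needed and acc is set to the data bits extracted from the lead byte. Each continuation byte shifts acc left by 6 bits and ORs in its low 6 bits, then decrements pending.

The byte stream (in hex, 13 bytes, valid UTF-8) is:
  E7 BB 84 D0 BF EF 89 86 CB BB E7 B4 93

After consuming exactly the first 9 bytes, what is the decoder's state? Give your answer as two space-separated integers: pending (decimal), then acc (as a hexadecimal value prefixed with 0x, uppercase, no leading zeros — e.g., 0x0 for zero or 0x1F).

Byte[0]=E7: 3-byte lead. pending=2, acc=0x7
Byte[1]=BB: continuation. acc=(acc<<6)|0x3B=0x1FB, pending=1
Byte[2]=84: continuation. acc=(acc<<6)|0x04=0x7EC4, pending=0
Byte[3]=D0: 2-byte lead. pending=1, acc=0x10
Byte[4]=BF: continuation. acc=(acc<<6)|0x3F=0x43F, pending=0
Byte[5]=EF: 3-byte lead. pending=2, acc=0xF
Byte[6]=89: continuation. acc=(acc<<6)|0x09=0x3C9, pending=1
Byte[7]=86: continuation. acc=(acc<<6)|0x06=0xF246, pending=0
Byte[8]=CB: 2-byte lead. pending=1, acc=0xB

Answer: 1 0xB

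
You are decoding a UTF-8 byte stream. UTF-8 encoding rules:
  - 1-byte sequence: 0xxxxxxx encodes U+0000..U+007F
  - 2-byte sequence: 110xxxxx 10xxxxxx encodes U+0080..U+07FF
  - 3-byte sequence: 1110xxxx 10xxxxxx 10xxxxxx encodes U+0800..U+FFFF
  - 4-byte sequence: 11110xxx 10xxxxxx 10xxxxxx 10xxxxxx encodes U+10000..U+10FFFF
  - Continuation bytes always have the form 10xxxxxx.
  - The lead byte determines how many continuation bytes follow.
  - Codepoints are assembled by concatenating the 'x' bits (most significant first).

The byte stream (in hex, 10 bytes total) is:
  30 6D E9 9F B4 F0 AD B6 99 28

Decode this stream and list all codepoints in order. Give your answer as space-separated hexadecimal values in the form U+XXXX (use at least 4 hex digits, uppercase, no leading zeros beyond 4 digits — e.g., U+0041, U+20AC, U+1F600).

Byte[0]=30: 1-byte ASCII. cp=U+0030
Byte[1]=6D: 1-byte ASCII. cp=U+006D
Byte[2]=E9: 3-byte lead, need 2 cont bytes. acc=0x9
Byte[3]=9F: continuation. acc=(acc<<6)|0x1F=0x25F
Byte[4]=B4: continuation. acc=(acc<<6)|0x34=0x97F4
Completed: cp=U+97F4 (starts at byte 2)
Byte[5]=F0: 4-byte lead, need 3 cont bytes. acc=0x0
Byte[6]=AD: continuation. acc=(acc<<6)|0x2D=0x2D
Byte[7]=B6: continuation. acc=(acc<<6)|0x36=0xB76
Byte[8]=99: continuation. acc=(acc<<6)|0x19=0x2DD99
Completed: cp=U+2DD99 (starts at byte 5)
Byte[9]=28: 1-byte ASCII. cp=U+0028

Answer: U+0030 U+006D U+97F4 U+2DD99 U+0028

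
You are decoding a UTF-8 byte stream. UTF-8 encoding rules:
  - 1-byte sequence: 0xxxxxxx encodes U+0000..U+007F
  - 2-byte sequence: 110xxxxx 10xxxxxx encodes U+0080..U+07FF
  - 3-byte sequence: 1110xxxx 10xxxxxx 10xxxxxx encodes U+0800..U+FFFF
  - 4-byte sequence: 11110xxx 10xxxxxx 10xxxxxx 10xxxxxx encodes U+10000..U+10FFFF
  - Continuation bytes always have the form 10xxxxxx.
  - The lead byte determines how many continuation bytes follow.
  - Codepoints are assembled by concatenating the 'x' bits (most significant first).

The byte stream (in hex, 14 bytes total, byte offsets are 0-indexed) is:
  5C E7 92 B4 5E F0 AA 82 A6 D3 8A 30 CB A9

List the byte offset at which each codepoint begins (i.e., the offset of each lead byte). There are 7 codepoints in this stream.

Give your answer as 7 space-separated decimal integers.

Byte[0]=5C: 1-byte ASCII. cp=U+005C
Byte[1]=E7: 3-byte lead, need 2 cont bytes. acc=0x7
Byte[2]=92: continuation. acc=(acc<<6)|0x12=0x1D2
Byte[3]=B4: continuation. acc=(acc<<6)|0x34=0x74B4
Completed: cp=U+74B4 (starts at byte 1)
Byte[4]=5E: 1-byte ASCII. cp=U+005E
Byte[5]=F0: 4-byte lead, need 3 cont bytes. acc=0x0
Byte[6]=AA: continuation. acc=(acc<<6)|0x2A=0x2A
Byte[7]=82: continuation. acc=(acc<<6)|0x02=0xA82
Byte[8]=A6: continuation. acc=(acc<<6)|0x26=0x2A0A6
Completed: cp=U+2A0A6 (starts at byte 5)
Byte[9]=D3: 2-byte lead, need 1 cont bytes. acc=0x13
Byte[10]=8A: continuation. acc=(acc<<6)|0x0A=0x4CA
Completed: cp=U+04CA (starts at byte 9)
Byte[11]=30: 1-byte ASCII. cp=U+0030
Byte[12]=CB: 2-byte lead, need 1 cont bytes. acc=0xB
Byte[13]=A9: continuation. acc=(acc<<6)|0x29=0x2E9
Completed: cp=U+02E9 (starts at byte 12)

Answer: 0 1 4 5 9 11 12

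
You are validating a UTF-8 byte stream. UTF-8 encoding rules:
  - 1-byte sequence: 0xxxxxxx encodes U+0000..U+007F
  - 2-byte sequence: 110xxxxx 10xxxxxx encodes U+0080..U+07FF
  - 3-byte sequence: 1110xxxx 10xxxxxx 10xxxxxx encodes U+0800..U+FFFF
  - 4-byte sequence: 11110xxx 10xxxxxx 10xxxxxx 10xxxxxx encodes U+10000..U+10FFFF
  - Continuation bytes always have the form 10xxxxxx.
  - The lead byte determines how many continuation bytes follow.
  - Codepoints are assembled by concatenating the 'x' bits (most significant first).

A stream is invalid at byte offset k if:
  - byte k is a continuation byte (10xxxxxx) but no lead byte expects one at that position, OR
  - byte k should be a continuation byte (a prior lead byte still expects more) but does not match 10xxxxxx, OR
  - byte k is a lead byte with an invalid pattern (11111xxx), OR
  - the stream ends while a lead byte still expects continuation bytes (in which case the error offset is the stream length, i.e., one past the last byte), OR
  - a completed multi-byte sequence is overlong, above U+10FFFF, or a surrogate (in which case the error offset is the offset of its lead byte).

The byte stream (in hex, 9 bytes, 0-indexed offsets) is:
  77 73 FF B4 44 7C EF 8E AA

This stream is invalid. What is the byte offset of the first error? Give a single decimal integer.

Byte[0]=77: 1-byte ASCII. cp=U+0077
Byte[1]=73: 1-byte ASCII. cp=U+0073
Byte[2]=FF: INVALID lead byte (not 0xxx/110x/1110/11110)

Answer: 2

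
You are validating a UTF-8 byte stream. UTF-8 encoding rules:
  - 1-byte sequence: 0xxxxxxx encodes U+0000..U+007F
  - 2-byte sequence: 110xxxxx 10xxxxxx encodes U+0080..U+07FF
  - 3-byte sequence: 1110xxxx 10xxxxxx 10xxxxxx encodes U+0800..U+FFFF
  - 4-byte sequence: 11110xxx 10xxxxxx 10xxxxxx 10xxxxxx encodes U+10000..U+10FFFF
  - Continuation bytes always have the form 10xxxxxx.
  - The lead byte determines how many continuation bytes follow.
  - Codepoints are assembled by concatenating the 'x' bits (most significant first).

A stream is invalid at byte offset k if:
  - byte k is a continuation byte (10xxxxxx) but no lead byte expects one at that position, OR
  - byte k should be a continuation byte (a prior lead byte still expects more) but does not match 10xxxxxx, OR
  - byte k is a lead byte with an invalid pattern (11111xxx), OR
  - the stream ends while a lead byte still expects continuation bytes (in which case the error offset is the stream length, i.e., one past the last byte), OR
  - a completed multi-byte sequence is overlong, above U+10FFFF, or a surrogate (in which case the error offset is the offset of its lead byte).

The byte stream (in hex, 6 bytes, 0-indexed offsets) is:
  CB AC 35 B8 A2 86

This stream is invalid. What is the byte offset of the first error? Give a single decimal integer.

Answer: 3

Derivation:
Byte[0]=CB: 2-byte lead, need 1 cont bytes. acc=0xB
Byte[1]=AC: continuation. acc=(acc<<6)|0x2C=0x2EC
Completed: cp=U+02EC (starts at byte 0)
Byte[2]=35: 1-byte ASCII. cp=U+0035
Byte[3]=B8: INVALID lead byte (not 0xxx/110x/1110/11110)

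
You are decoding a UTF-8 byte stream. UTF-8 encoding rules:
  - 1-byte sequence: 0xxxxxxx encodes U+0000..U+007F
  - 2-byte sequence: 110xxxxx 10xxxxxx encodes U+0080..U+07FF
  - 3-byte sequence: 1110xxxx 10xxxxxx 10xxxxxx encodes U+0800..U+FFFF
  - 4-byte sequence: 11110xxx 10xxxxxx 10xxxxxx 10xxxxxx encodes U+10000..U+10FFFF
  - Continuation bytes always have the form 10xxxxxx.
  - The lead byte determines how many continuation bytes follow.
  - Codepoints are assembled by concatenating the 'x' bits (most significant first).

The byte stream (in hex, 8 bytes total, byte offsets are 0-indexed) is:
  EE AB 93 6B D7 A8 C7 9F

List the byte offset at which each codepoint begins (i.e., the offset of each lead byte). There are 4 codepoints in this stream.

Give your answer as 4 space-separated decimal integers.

Answer: 0 3 4 6

Derivation:
Byte[0]=EE: 3-byte lead, need 2 cont bytes. acc=0xE
Byte[1]=AB: continuation. acc=(acc<<6)|0x2B=0x3AB
Byte[2]=93: continuation. acc=(acc<<6)|0x13=0xEAD3
Completed: cp=U+EAD3 (starts at byte 0)
Byte[3]=6B: 1-byte ASCII. cp=U+006B
Byte[4]=D7: 2-byte lead, need 1 cont bytes. acc=0x17
Byte[5]=A8: continuation. acc=(acc<<6)|0x28=0x5E8
Completed: cp=U+05E8 (starts at byte 4)
Byte[6]=C7: 2-byte lead, need 1 cont bytes. acc=0x7
Byte[7]=9F: continuation. acc=(acc<<6)|0x1F=0x1DF
Completed: cp=U+01DF (starts at byte 6)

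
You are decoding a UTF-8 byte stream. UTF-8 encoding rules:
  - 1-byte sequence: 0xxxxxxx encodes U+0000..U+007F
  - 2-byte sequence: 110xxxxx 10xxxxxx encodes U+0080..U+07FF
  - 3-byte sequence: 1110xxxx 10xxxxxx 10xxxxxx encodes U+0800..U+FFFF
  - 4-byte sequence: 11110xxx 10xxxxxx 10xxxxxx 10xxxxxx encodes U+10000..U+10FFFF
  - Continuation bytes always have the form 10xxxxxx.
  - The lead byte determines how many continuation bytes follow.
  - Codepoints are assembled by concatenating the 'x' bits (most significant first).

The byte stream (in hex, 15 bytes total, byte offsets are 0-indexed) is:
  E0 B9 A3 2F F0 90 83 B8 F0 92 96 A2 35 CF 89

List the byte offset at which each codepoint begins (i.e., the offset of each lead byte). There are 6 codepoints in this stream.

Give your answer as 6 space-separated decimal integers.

Answer: 0 3 4 8 12 13

Derivation:
Byte[0]=E0: 3-byte lead, need 2 cont bytes. acc=0x0
Byte[1]=B9: continuation. acc=(acc<<6)|0x39=0x39
Byte[2]=A3: continuation. acc=(acc<<6)|0x23=0xE63
Completed: cp=U+0E63 (starts at byte 0)
Byte[3]=2F: 1-byte ASCII. cp=U+002F
Byte[4]=F0: 4-byte lead, need 3 cont bytes. acc=0x0
Byte[5]=90: continuation. acc=(acc<<6)|0x10=0x10
Byte[6]=83: continuation. acc=(acc<<6)|0x03=0x403
Byte[7]=B8: continuation. acc=(acc<<6)|0x38=0x100F8
Completed: cp=U+100F8 (starts at byte 4)
Byte[8]=F0: 4-byte lead, need 3 cont bytes. acc=0x0
Byte[9]=92: continuation. acc=(acc<<6)|0x12=0x12
Byte[10]=96: continuation. acc=(acc<<6)|0x16=0x496
Byte[11]=A2: continuation. acc=(acc<<6)|0x22=0x125A2
Completed: cp=U+125A2 (starts at byte 8)
Byte[12]=35: 1-byte ASCII. cp=U+0035
Byte[13]=CF: 2-byte lead, need 1 cont bytes. acc=0xF
Byte[14]=89: continuation. acc=(acc<<6)|0x09=0x3C9
Completed: cp=U+03C9 (starts at byte 13)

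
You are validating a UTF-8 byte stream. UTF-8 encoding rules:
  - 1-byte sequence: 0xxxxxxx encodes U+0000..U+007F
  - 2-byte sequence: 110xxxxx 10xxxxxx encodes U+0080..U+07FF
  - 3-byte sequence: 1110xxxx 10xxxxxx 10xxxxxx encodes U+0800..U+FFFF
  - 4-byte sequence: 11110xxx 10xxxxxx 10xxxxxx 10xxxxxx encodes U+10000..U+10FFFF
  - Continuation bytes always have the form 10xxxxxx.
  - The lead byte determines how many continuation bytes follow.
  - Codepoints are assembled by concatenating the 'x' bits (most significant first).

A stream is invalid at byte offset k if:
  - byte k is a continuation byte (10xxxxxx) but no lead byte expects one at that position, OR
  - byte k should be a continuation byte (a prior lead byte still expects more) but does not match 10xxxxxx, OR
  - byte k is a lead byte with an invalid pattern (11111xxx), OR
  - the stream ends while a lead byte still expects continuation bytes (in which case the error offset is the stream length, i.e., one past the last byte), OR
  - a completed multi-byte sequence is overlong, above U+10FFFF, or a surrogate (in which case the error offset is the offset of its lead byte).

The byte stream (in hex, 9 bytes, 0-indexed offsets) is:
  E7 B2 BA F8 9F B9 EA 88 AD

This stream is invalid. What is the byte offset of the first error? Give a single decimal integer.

Byte[0]=E7: 3-byte lead, need 2 cont bytes. acc=0x7
Byte[1]=B2: continuation. acc=(acc<<6)|0x32=0x1F2
Byte[2]=BA: continuation. acc=(acc<<6)|0x3A=0x7CBA
Completed: cp=U+7CBA (starts at byte 0)
Byte[3]=F8: INVALID lead byte (not 0xxx/110x/1110/11110)

Answer: 3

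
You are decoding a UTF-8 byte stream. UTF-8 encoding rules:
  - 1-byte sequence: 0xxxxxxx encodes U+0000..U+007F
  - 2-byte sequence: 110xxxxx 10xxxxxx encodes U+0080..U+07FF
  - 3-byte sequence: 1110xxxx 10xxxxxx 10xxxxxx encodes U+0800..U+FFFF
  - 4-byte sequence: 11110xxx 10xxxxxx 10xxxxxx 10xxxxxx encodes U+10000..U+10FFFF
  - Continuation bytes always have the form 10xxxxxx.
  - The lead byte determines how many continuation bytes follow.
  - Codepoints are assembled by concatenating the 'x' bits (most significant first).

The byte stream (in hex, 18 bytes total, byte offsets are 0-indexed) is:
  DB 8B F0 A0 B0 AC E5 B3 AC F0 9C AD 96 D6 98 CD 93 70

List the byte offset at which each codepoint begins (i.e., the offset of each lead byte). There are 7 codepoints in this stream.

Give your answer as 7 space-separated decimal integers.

Answer: 0 2 6 9 13 15 17

Derivation:
Byte[0]=DB: 2-byte lead, need 1 cont bytes. acc=0x1B
Byte[1]=8B: continuation. acc=(acc<<6)|0x0B=0x6CB
Completed: cp=U+06CB (starts at byte 0)
Byte[2]=F0: 4-byte lead, need 3 cont bytes. acc=0x0
Byte[3]=A0: continuation. acc=(acc<<6)|0x20=0x20
Byte[4]=B0: continuation. acc=(acc<<6)|0x30=0x830
Byte[5]=AC: continuation. acc=(acc<<6)|0x2C=0x20C2C
Completed: cp=U+20C2C (starts at byte 2)
Byte[6]=E5: 3-byte lead, need 2 cont bytes. acc=0x5
Byte[7]=B3: continuation. acc=(acc<<6)|0x33=0x173
Byte[8]=AC: continuation. acc=(acc<<6)|0x2C=0x5CEC
Completed: cp=U+5CEC (starts at byte 6)
Byte[9]=F0: 4-byte lead, need 3 cont bytes. acc=0x0
Byte[10]=9C: continuation. acc=(acc<<6)|0x1C=0x1C
Byte[11]=AD: continuation. acc=(acc<<6)|0x2D=0x72D
Byte[12]=96: continuation. acc=(acc<<6)|0x16=0x1CB56
Completed: cp=U+1CB56 (starts at byte 9)
Byte[13]=D6: 2-byte lead, need 1 cont bytes. acc=0x16
Byte[14]=98: continuation. acc=(acc<<6)|0x18=0x598
Completed: cp=U+0598 (starts at byte 13)
Byte[15]=CD: 2-byte lead, need 1 cont bytes. acc=0xD
Byte[16]=93: continuation. acc=(acc<<6)|0x13=0x353
Completed: cp=U+0353 (starts at byte 15)
Byte[17]=70: 1-byte ASCII. cp=U+0070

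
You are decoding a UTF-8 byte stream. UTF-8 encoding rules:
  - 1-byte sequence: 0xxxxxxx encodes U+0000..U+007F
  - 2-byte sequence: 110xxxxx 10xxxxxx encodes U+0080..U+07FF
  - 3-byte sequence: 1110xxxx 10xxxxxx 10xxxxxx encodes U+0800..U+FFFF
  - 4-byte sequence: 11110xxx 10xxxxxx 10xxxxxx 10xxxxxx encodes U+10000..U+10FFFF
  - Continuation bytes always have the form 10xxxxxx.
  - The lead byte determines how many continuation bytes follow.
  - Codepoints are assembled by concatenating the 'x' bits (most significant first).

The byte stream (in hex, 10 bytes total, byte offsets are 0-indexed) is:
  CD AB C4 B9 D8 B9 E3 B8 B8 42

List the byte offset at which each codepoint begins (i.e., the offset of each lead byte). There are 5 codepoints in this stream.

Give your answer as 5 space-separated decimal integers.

Byte[0]=CD: 2-byte lead, need 1 cont bytes. acc=0xD
Byte[1]=AB: continuation. acc=(acc<<6)|0x2B=0x36B
Completed: cp=U+036B (starts at byte 0)
Byte[2]=C4: 2-byte lead, need 1 cont bytes. acc=0x4
Byte[3]=B9: continuation. acc=(acc<<6)|0x39=0x139
Completed: cp=U+0139 (starts at byte 2)
Byte[4]=D8: 2-byte lead, need 1 cont bytes. acc=0x18
Byte[5]=B9: continuation. acc=(acc<<6)|0x39=0x639
Completed: cp=U+0639 (starts at byte 4)
Byte[6]=E3: 3-byte lead, need 2 cont bytes. acc=0x3
Byte[7]=B8: continuation. acc=(acc<<6)|0x38=0xF8
Byte[8]=B8: continuation. acc=(acc<<6)|0x38=0x3E38
Completed: cp=U+3E38 (starts at byte 6)
Byte[9]=42: 1-byte ASCII. cp=U+0042

Answer: 0 2 4 6 9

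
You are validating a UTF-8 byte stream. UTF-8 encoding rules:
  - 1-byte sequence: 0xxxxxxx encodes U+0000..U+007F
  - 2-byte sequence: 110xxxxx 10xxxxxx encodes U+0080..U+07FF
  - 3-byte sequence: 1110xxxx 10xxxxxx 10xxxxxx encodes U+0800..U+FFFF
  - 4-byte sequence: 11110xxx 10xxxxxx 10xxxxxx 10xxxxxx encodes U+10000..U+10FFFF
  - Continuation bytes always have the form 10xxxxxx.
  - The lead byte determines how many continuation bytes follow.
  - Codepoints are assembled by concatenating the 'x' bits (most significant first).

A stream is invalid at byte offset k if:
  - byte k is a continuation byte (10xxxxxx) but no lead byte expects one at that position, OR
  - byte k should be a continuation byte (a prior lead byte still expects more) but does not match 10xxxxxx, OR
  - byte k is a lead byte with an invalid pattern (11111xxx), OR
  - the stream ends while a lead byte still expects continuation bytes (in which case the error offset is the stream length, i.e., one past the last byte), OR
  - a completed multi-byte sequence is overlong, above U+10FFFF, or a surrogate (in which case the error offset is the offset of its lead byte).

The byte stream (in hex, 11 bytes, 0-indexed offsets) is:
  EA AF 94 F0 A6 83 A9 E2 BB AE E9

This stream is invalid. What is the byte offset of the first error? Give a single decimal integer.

Answer: 11

Derivation:
Byte[0]=EA: 3-byte lead, need 2 cont bytes. acc=0xA
Byte[1]=AF: continuation. acc=(acc<<6)|0x2F=0x2AF
Byte[2]=94: continuation. acc=(acc<<6)|0x14=0xABD4
Completed: cp=U+ABD4 (starts at byte 0)
Byte[3]=F0: 4-byte lead, need 3 cont bytes. acc=0x0
Byte[4]=A6: continuation. acc=(acc<<6)|0x26=0x26
Byte[5]=83: continuation. acc=(acc<<6)|0x03=0x983
Byte[6]=A9: continuation. acc=(acc<<6)|0x29=0x260E9
Completed: cp=U+260E9 (starts at byte 3)
Byte[7]=E2: 3-byte lead, need 2 cont bytes. acc=0x2
Byte[8]=BB: continuation. acc=(acc<<6)|0x3B=0xBB
Byte[9]=AE: continuation. acc=(acc<<6)|0x2E=0x2EEE
Completed: cp=U+2EEE (starts at byte 7)
Byte[10]=E9: 3-byte lead, need 2 cont bytes. acc=0x9
Byte[11]: stream ended, expected continuation. INVALID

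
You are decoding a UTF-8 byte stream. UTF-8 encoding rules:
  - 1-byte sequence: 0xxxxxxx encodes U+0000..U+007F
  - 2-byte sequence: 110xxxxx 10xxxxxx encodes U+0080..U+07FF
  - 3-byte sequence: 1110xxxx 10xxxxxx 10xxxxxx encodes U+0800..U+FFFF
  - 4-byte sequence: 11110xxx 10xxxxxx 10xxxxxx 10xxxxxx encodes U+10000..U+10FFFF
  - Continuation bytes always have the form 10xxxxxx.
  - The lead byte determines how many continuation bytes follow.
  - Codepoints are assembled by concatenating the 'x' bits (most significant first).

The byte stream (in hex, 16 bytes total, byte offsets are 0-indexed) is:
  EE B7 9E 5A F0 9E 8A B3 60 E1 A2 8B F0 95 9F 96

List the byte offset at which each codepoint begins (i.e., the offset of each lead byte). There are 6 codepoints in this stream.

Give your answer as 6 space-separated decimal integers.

Byte[0]=EE: 3-byte lead, need 2 cont bytes. acc=0xE
Byte[1]=B7: continuation. acc=(acc<<6)|0x37=0x3B7
Byte[2]=9E: continuation. acc=(acc<<6)|0x1E=0xEDDE
Completed: cp=U+EDDE (starts at byte 0)
Byte[3]=5A: 1-byte ASCII. cp=U+005A
Byte[4]=F0: 4-byte lead, need 3 cont bytes. acc=0x0
Byte[5]=9E: continuation. acc=(acc<<6)|0x1E=0x1E
Byte[6]=8A: continuation. acc=(acc<<6)|0x0A=0x78A
Byte[7]=B3: continuation. acc=(acc<<6)|0x33=0x1E2B3
Completed: cp=U+1E2B3 (starts at byte 4)
Byte[8]=60: 1-byte ASCII. cp=U+0060
Byte[9]=E1: 3-byte lead, need 2 cont bytes. acc=0x1
Byte[10]=A2: continuation. acc=(acc<<6)|0x22=0x62
Byte[11]=8B: continuation. acc=(acc<<6)|0x0B=0x188B
Completed: cp=U+188B (starts at byte 9)
Byte[12]=F0: 4-byte lead, need 3 cont bytes. acc=0x0
Byte[13]=95: continuation. acc=(acc<<6)|0x15=0x15
Byte[14]=9F: continuation. acc=(acc<<6)|0x1F=0x55F
Byte[15]=96: continuation. acc=(acc<<6)|0x16=0x157D6
Completed: cp=U+157D6 (starts at byte 12)

Answer: 0 3 4 8 9 12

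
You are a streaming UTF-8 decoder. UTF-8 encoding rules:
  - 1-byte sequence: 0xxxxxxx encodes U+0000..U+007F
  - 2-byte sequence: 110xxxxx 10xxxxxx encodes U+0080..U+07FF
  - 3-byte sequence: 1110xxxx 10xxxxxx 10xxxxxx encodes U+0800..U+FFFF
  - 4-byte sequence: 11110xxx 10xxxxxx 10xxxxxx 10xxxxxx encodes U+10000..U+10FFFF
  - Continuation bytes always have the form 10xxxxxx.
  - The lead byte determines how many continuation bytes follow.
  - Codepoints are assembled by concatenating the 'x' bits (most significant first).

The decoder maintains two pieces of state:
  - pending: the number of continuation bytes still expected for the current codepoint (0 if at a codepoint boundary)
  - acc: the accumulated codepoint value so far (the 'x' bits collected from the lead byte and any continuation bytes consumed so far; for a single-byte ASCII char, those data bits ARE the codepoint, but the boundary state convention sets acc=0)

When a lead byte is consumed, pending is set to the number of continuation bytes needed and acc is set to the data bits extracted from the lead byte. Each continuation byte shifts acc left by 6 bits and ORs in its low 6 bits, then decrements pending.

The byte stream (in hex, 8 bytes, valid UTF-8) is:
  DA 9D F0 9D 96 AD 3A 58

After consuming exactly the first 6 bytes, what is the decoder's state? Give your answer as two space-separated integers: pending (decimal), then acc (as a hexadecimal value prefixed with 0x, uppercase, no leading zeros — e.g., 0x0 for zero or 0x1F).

Answer: 0 0x1D5AD

Derivation:
Byte[0]=DA: 2-byte lead. pending=1, acc=0x1A
Byte[1]=9D: continuation. acc=(acc<<6)|0x1D=0x69D, pending=0
Byte[2]=F0: 4-byte lead. pending=3, acc=0x0
Byte[3]=9D: continuation. acc=(acc<<6)|0x1D=0x1D, pending=2
Byte[4]=96: continuation. acc=(acc<<6)|0x16=0x756, pending=1
Byte[5]=AD: continuation. acc=(acc<<6)|0x2D=0x1D5AD, pending=0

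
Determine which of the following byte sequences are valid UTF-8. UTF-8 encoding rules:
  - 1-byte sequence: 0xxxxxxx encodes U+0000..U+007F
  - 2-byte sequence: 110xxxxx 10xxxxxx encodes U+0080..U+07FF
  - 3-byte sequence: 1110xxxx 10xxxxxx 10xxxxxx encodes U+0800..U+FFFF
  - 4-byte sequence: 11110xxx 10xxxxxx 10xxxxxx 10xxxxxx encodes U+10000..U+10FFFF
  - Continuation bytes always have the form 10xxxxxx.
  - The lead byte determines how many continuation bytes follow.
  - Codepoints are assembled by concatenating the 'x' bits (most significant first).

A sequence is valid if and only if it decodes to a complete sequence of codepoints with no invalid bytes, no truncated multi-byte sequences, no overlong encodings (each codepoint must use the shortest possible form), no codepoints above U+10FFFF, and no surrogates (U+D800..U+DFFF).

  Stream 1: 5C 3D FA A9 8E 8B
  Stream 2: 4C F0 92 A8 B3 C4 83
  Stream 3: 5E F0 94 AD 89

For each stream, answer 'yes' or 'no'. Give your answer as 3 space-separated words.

Answer: no yes yes

Derivation:
Stream 1: error at byte offset 2. INVALID
Stream 2: decodes cleanly. VALID
Stream 3: decodes cleanly. VALID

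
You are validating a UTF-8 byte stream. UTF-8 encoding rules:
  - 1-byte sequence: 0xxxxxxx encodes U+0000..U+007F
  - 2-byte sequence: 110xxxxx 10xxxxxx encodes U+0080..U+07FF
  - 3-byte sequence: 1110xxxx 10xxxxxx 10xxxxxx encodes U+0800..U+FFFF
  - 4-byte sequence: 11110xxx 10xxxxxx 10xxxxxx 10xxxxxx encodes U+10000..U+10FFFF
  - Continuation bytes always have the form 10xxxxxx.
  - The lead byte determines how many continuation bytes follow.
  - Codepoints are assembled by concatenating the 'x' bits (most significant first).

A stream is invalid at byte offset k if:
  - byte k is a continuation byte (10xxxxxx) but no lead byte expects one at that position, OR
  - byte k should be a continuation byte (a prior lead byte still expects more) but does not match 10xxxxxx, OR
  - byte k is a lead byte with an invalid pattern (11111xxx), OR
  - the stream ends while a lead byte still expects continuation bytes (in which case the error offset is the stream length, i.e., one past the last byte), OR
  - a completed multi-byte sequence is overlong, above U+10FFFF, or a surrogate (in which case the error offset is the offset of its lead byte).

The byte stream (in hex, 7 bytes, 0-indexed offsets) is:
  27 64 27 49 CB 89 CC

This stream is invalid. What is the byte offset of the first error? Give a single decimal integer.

Answer: 7

Derivation:
Byte[0]=27: 1-byte ASCII. cp=U+0027
Byte[1]=64: 1-byte ASCII. cp=U+0064
Byte[2]=27: 1-byte ASCII. cp=U+0027
Byte[3]=49: 1-byte ASCII. cp=U+0049
Byte[4]=CB: 2-byte lead, need 1 cont bytes. acc=0xB
Byte[5]=89: continuation. acc=(acc<<6)|0x09=0x2C9
Completed: cp=U+02C9 (starts at byte 4)
Byte[6]=CC: 2-byte lead, need 1 cont bytes. acc=0xC
Byte[7]: stream ended, expected continuation. INVALID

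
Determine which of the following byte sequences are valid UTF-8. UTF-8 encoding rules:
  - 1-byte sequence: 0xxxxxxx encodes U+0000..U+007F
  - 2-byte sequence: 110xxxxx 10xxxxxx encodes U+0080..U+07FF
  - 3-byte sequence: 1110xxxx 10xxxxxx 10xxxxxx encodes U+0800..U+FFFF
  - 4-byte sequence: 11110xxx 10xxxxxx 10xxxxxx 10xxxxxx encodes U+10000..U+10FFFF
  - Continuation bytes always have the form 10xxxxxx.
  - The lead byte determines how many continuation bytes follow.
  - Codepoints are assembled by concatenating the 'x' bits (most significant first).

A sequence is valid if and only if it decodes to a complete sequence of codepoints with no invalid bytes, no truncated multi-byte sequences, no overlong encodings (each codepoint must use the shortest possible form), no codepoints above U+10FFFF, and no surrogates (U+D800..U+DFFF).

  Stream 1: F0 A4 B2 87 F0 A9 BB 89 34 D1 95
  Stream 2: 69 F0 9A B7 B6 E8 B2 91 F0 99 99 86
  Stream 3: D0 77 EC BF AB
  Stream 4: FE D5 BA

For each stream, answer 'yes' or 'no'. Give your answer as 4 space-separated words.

Stream 1: decodes cleanly. VALID
Stream 2: decodes cleanly. VALID
Stream 3: error at byte offset 1. INVALID
Stream 4: error at byte offset 0. INVALID

Answer: yes yes no no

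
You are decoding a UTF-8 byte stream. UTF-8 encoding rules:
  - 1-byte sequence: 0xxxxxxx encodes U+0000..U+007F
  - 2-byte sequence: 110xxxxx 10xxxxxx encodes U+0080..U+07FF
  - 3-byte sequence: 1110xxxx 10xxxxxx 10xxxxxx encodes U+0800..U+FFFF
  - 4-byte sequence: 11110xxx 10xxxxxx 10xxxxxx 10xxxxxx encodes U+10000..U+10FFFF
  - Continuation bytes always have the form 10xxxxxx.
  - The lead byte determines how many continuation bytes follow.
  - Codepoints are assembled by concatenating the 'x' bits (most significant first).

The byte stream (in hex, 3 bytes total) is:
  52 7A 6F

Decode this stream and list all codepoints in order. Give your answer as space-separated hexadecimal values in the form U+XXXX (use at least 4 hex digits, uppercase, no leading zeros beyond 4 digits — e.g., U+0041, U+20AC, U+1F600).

Answer: U+0052 U+007A U+006F

Derivation:
Byte[0]=52: 1-byte ASCII. cp=U+0052
Byte[1]=7A: 1-byte ASCII. cp=U+007A
Byte[2]=6F: 1-byte ASCII. cp=U+006F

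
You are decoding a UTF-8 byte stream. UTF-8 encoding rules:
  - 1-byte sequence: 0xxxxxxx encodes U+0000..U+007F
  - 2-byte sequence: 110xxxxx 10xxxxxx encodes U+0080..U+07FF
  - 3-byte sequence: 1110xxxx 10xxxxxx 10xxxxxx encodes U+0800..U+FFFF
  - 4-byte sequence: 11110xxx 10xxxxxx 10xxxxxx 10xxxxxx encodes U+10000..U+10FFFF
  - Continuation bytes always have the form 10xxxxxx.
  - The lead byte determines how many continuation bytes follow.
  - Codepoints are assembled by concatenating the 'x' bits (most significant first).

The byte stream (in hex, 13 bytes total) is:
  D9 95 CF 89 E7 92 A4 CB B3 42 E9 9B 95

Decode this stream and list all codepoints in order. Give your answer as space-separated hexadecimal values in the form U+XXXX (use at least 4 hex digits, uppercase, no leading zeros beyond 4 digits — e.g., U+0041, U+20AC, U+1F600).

Answer: U+0655 U+03C9 U+74A4 U+02F3 U+0042 U+96D5

Derivation:
Byte[0]=D9: 2-byte lead, need 1 cont bytes. acc=0x19
Byte[1]=95: continuation. acc=(acc<<6)|0x15=0x655
Completed: cp=U+0655 (starts at byte 0)
Byte[2]=CF: 2-byte lead, need 1 cont bytes. acc=0xF
Byte[3]=89: continuation. acc=(acc<<6)|0x09=0x3C9
Completed: cp=U+03C9 (starts at byte 2)
Byte[4]=E7: 3-byte lead, need 2 cont bytes. acc=0x7
Byte[5]=92: continuation. acc=(acc<<6)|0x12=0x1D2
Byte[6]=A4: continuation. acc=(acc<<6)|0x24=0x74A4
Completed: cp=U+74A4 (starts at byte 4)
Byte[7]=CB: 2-byte lead, need 1 cont bytes. acc=0xB
Byte[8]=B3: continuation. acc=(acc<<6)|0x33=0x2F3
Completed: cp=U+02F3 (starts at byte 7)
Byte[9]=42: 1-byte ASCII. cp=U+0042
Byte[10]=E9: 3-byte lead, need 2 cont bytes. acc=0x9
Byte[11]=9B: continuation. acc=(acc<<6)|0x1B=0x25B
Byte[12]=95: continuation. acc=(acc<<6)|0x15=0x96D5
Completed: cp=U+96D5 (starts at byte 10)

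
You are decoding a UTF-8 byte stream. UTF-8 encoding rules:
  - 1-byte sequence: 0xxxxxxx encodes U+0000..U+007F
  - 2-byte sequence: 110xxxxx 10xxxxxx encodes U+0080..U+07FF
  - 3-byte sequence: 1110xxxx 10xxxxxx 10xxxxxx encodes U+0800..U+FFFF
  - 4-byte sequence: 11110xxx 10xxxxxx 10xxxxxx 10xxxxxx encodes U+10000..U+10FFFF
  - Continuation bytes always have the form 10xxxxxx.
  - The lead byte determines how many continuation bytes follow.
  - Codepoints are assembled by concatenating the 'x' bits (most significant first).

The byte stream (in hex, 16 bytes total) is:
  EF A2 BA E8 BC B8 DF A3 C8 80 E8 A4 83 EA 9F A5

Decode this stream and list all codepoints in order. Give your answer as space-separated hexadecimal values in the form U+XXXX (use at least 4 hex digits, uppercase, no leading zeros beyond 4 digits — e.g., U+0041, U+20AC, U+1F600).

Byte[0]=EF: 3-byte lead, need 2 cont bytes. acc=0xF
Byte[1]=A2: continuation. acc=(acc<<6)|0x22=0x3E2
Byte[2]=BA: continuation. acc=(acc<<6)|0x3A=0xF8BA
Completed: cp=U+F8BA (starts at byte 0)
Byte[3]=E8: 3-byte lead, need 2 cont bytes. acc=0x8
Byte[4]=BC: continuation. acc=(acc<<6)|0x3C=0x23C
Byte[5]=B8: continuation. acc=(acc<<6)|0x38=0x8F38
Completed: cp=U+8F38 (starts at byte 3)
Byte[6]=DF: 2-byte lead, need 1 cont bytes. acc=0x1F
Byte[7]=A3: continuation. acc=(acc<<6)|0x23=0x7E3
Completed: cp=U+07E3 (starts at byte 6)
Byte[8]=C8: 2-byte lead, need 1 cont bytes. acc=0x8
Byte[9]=80: continuation. acc=(acc<<6)|0x00=0x200
Completed: cp=U+0200 (starts at byte 8)
Byte[10]=E8: 3-byte lead, need 2 cont bytes. acc=0x8
Byte[11]=A4: continuation. acc=(acc<<6)|0x24=0x224
Byte[12]=83: continuation. acc=(acc<<6)|0x03=0x8903
Completed: cp=U+8903 (starts at byte 10)
Byte[13]=EA: 3-byte lead, need 2 cont bytes. acc=0xA
Byte[14]=9F: continuation. acc=(acc<<6)|0x1F=0x29F
Byte[15]=A5: continuation. acc=(acc<<6)|0x25=0xA7E5
Completed: cp=U+A7E5 (starts at byte 13)

Answer: U+F8BA U+8F38 U+07E3 U+0200 U+8903 U+A7E5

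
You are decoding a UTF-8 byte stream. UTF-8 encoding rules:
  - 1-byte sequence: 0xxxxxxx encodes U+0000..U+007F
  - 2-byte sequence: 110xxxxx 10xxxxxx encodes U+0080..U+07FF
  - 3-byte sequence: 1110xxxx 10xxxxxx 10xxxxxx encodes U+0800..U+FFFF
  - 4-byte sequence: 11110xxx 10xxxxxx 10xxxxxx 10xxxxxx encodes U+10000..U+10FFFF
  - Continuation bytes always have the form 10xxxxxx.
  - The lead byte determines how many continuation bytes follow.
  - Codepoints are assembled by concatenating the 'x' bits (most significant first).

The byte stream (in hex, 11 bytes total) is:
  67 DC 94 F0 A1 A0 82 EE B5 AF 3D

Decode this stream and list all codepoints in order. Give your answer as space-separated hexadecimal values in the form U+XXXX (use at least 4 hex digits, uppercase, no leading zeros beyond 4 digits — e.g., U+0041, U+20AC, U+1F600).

Answer: U+0067 U+0714 U+21802 U+ED6F U+003D

Derivation:
Byte[0]=67: 1-byte ASCII. cp=U+0067
Byte[1]=DC: 2-byte lead, need 1 cont bytes. acc=0x1C
Byte[2]=94: continuation. acc=(acc<<6)|0x14=0x714
Completed: cp=U+0714 (starts at byte 1)
Byte[3]=F0: 4-byte lead, need 3 cont bytes. acc=0x0
Byte[4]=A1: continuation. acc=(acc<<6)|0x21=0x21
Byte[5]=A0: continuation. acc=(acc<<6)|0x20=0x860
Byte[6]=82: continuation. acc=(acc<<6)|0x02=0x21802
Completed: cp=U+21802 (starts at byte 3)
Byte[7]=EE: 3-byte lead, need 2 cont bytes. acc=0xE
Byte[8]=B5: continuation. acc=(acc<<6)|0x35=0x3B5
Byte[9]=AF: continuation. acc=(acc<<6)|0x2F=0xED6F
Completed: cp=U+ED6F (starts at byte 7)
Byte[10]=3D: 1-byte ASCII. cp=U+003D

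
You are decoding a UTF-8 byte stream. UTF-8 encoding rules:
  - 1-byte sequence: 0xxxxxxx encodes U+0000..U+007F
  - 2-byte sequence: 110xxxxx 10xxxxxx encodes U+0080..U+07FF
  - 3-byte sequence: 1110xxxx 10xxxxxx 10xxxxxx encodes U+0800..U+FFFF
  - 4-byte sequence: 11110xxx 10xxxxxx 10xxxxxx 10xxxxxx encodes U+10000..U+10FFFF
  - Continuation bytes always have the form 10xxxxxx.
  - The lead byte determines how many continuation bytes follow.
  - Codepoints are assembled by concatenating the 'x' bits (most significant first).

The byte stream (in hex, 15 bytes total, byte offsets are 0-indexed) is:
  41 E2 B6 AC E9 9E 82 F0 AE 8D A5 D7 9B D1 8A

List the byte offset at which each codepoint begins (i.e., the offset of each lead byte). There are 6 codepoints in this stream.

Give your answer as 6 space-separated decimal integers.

Answer: 0 1 4 7 11 13

Derivation:
Byte[0]=41: 1-byte ASCII. cp=U+0041
Byte[1]=E2: 3-byte lead, need 2 cont bytes. acc=0x2
Byte[2]=B6: continuation. acc=(acc<<6)|0x36=0xB6
Byte[3]=AC: continuation. acc=(acc<<6)|0x2C=0x2DAC
Completed: cp=U+2DAC (starts at byte 1)
Byte[4]=E9: 3-byte lead, need 2 cont bytes. acc=0x9
Byte[5]=9E: continuation. acc=(acc<<6)|0x1E=0x25E
Byte[6]=82: continuation. acc=(acc<<6)|0x02=0x9782
Completed: cp=U+9782 (starts at byte 4)
Byte[7]=F0: 4-byte lead, need 3 cont bytes. acc=0x0
Byte[8]=AE: continuation. acc=(acc<<6)|0x2E=0x2E
Byte[9]=8D: continuation. acc=(acc<<6)|0x0D=0xB8D
Byte[10]=A5: continuation. acc=(acc<<6)|0x25=0x2E365
Completed: cp=U+2E365 (starts at byte 7)
Byte[11]=D7: 2-byte lead, need 1 cont bytes. acc=0x17
Byte[12]=9B: continuation. acc=(acc<<6)|0x1B=0x5DB
Completed: cp=U+05DB (starts at byte 11)
Byte[13]=D1: 2-byte lead, need 1 cont bytes. acc=0x11
Byte[14]=8A: continuation. acc=(acc<<6)|0x0A=0x44A
Completed: cp=U+044A (starts at byte 13)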